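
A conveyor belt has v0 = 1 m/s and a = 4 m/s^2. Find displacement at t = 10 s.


Given: v0 = 1 m/s, a = 4 m/s^2, t = 10 s
Using s = v0*t + (1/2)*a*t^2
s = 1*10 + (1/2)*4*10^2
s = 10 + (1/2)*400
s = 10 + 200
s = 210

210 m


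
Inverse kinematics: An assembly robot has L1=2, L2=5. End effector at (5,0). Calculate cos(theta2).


Given: L1 = 2, L2 = 5, target (x, y) = (5, 0)
Using cos(theta2) = (x^2 + y^2 - L1^2 - L2^2) / (2*L1*L2)
x^2 + y^2 = 5^2 + 0 = 25
L1^2 + L2^2 = 4 + 25 = 29
Numerator = 25 - 29 = -4
Denominator = 2*2*5 = 20
cos(theta2) = -4/20 = -1/5

-1/5


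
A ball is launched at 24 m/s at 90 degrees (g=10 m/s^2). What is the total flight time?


Given: v0 = 24 m/s, theta = 90 deg, g = 10 m/s^2
sin(90) = 1
Using T = 2*v0*sin(theta) / g
T = 2*24*1 / 10
T = 48 / 10
T = 24/5 s

24/5 s


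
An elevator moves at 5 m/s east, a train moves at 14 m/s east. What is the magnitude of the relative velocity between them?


Given: v_A = 5 m/s east, v_B = 14 m/s east
Both move in the same direction; relative speed = |v_A - v_B|
|5 - 14| = |-9|
= 9 m/s

9 m/s


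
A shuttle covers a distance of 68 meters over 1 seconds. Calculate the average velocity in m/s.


Given: distance d = 68 m, time t = 1 s
Using v = d / t
v = 68 / 1
v = 68 m/s

68 m/s


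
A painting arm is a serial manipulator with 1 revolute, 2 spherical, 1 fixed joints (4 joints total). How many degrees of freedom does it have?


Given: serial robot with 1 revolute, 2 spherical, 1 fixed joints
DOF contribution per joint type: revolute=1, prismatic=1, spherical=3, fixed=0
DOF = 1*1 + 2*3 + 1*0
DOF = 7

7


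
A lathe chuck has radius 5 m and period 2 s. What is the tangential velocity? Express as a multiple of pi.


Given: radius r = 5 m, period T = 2 s
Using v = 2*pi*r / T
v = 2*pi*5 / 2
v = 10*pi / 2
v = 5*pi m/s

5*pi m/s


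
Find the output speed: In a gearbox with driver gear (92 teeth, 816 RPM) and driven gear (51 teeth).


Given: N1 = 92 teeth, w1 = 816 RPM, N2 = 51 teeth
Using N1*w1 = N2*w2
w2 = N1*w1 / N2
w2 = 92*816 / 51
w2 = 75072 / 51
w2 = 1472 RPM

1472 RPM


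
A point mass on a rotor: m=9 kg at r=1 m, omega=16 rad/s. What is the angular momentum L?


Given: m = 9 kg, r = 1 m, omega = 16 rad/s
For a point mass: I = m*r^2
I = 9*1^2 = 9*1 = 9
L = I*omega = 9*16
L = 144 kg*m^2/s

144 kg*m^2/s


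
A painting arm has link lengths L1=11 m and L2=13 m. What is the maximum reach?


Given: L1 = 11 m, L2 = 13 m
For a 2-link planar arm, max reach = L1 + L2 (fully extended)
Max reach = 11 + 13
Max reach = 24 m

24 m


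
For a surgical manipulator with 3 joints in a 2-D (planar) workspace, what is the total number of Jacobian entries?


Given: task space dimension = 2, joints = 3
Jacobian is a 2 x 3 matrix
Total entries = rows * columns
Total = 2 * 3
Total = 6

6


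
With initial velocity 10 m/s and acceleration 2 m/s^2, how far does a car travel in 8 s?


Given: v0 = 10 m/s, a = 2 m/s^2, t = 8 s
Using s = v0*t + (1/2)*a*t^2
s = 10*8 + (1/2)*2*8^2
s = 80 + (1/2)*128
s = 80 + 64
s = 144

144 m


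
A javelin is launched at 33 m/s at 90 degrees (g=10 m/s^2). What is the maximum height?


Given: v0 = 33 m/s, theta = 90 deg, g = 10 m/s^2
sin^2(90) = 1
Using H = v0^2 * sin^2(theta) / (2*g)
H = 33^2 * 1 / (2*10)
H = 1089 * 1 / 20
H = 1089 / 20
H = 1089/20 m

1089/20 m


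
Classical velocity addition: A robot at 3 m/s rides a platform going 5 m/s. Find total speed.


Given: object velocity = 3 m/s, platform velocity = 5 m/s (same direction)
Using classical velocity addition: v_total = v_object + v_platform
v_total = 3 + 5
v_total = 8 m/s

8 m/s


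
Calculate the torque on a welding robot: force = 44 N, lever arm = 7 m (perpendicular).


Given: F = 44 N, r = 7 m, angle = 90 deg (perpendicular)
Using tau = F * r * sin(90)
sin(90) = 1
tau = 44 * 7 * 1
tau = 308 Nm

308 Nm


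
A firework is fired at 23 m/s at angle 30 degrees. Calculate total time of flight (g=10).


Given: v0 = 23 m/s, theta = 30 deg, g = 10 m/s^2
sin(30) = 1/2
Using T = 2*v0*sin(theta) / g
T = 2*23*1/2 / 10
T = 23 / 10
T = 23/10 s

23/10 s


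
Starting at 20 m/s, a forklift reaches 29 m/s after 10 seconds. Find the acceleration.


Given: initial velocity v0 = 20 m/s, final velocity v = 29 m/s, time t = 10 s
Using a = (v - v0) / t
a = (29 - 20) / 10
a = 9 / 10
a = 9/10 m/s^2

9/10 m/s^2


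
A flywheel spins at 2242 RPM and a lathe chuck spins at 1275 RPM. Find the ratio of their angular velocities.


Given: RPM_A = 2242, RPM_B = 1275
omega = 2*pi*RPM/60, so omega_A/omega_B = RPM_A / RPM_B
omega_A/omega_B = 2242 / 1275
omega_A/omega_B = 2242/1275

2242/1275


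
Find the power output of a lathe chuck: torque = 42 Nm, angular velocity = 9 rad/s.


Given: tau = 42 Nm, omega = 9 rad/s
Using P = tau * omega
P = 42 * 9
P = 378 W

378 W


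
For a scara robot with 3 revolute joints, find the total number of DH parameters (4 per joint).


Given: 3 joints, 4 DH parameters per joint (d, theta, a, alpha)
Total DH parameters = number_of_joints * 4
Total = 3 * 4
Total = 12

12


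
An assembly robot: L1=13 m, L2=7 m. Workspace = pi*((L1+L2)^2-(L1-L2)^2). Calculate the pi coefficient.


Given: L1 = 13, L2 = 7
(L1+L2)^2 = (20)^2 = 400
(L1-L2)^2 = (6)^2 = 36
Difference = 400 - 36 = 364
This equals 4*L1*L2 = 4*13*7 = 364
Workspace area = 364*pi

364


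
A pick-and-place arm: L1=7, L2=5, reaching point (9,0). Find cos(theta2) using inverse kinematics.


Given: L1 = 7, L2 = 5, target (x, y) = (9, 0)
Using cos(theta2) = (x^2 + y^2 - L1^2 - L2^2) / (2*L1*L2)
x^2 + y^2 = 9^2 + 0 = 81
L1^2 + L2^2 = 49 + 25 = 74
Numerator = 81 - 74 = 7
Denominator = 2*7*5 = 70
cos(theta2) = 7/70 = 1/10

1/10


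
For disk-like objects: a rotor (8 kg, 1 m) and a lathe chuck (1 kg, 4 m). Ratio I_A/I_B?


Given: M1=8 kg, R1=1 m, M2=1 kg, R2=4 m
For a disk: I = (1/2)*M*R^2, so I_A/I_B = (M1*R1^2)/(M2*R2^2)
M1*R1^2 = 8*1 = 8
M2*R2^2 = 1*16 = 16
I_A/I_B = 8/16 = 1/2

1/2


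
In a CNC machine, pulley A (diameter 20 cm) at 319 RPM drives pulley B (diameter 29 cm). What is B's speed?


Given: D1 = 20 cm, w1 = 319 RPM, D2 = 29 cm
Using D1*w1 = D2*w2
w2 = D1*w1 / D2
w2 = 20*319 / 29
w2 = 6380 / 29
w2 = 220 RPM

220 RPM


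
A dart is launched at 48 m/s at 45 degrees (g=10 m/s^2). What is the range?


Given: v0 = 48 m/s, theta = 45 deg, g = 10 m/s^2
sin(2*45) = sin(90) = 1
Using R = v0^2 * sin(2*theta) / g
R = 48^2 * 1 / 10
R = 2304 / 10
R = 1152/5 m

1152/5 m


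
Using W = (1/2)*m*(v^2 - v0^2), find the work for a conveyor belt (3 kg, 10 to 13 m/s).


Given: m = 3 kg, v0 = 10 m/s, v = 13 m/s
Using W = (1/2)*m*(v^2 - v0^2)
v^2 = 13^2 = 169
v0^2 = 10^2 = 100
v^2 - v0^2 = 169 - 100 = 69
W = (1/2)*3*69 = 207/2 J

207/2 J


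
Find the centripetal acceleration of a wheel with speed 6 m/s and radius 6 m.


Given: v = 6 m/s, r = 6 m
Using a_c = v^2 / r
a_c = 6^2 / 6
a_c = 36 / 6
a_c = 6 m/s^2

6 m/s^2


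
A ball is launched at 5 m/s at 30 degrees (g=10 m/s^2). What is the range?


Given: v0 = 5 m/s, theta = 30 deg, g = 10 m/s^2
sin(2*30) = sin(60) = sqrt(3)/2
Using R = v0^2 * sin(2*theta) / g
R = 5^2 * (sqrt(3)/2) / 10
R = 25 * sqrt(3) / 20
R = 5/4*sqrt(3) m

5/4*sqrt(3) m


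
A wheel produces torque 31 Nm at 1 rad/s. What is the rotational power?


Given: tau = 31 Nm, omega = 1 rad/s
Using P = tau * omega
P = 31 * 1
P = 31 W

31 W


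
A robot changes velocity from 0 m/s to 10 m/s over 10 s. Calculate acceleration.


Given: initial velocity v0 = 0 m/s, final velocity v = 10 m/s, time t = 10 s
Using a = (v - v0) / t
a = (10 - 0) / 10
a = 10 / 10
a = 1 m/s^2

1 m/s^2


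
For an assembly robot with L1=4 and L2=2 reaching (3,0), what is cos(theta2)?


Given: L1 = 4, L2 = 2, target (x, y) = (3, 0)
Using cos(theta2) = (x^2 + y^2 - L1^2 - L2^2) / (2*L1*L2)
x^2 + y^2 = 3^2 + 0 = 9
L1^2 + L2^2 = 16 + 4 = 20
Numerator = 9 - 20 = -11
Denominator = 2*4*2 = 16
cos(theta2) = -11/16 = -11/16

-11/16


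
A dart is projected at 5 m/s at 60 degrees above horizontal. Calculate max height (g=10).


Given: v0 = 5 m/s, theta = 60 deg, g = 10 m/s^2
sin^2(60) = 3/4
Using H = v0^2 * sin^2(theta) / (2*g)
H = 5^2 * 3/4 / (2*10)
H = 25 * 3/4 / 20
H = 75/4 / 20
H = 15/16 m

15/16 m


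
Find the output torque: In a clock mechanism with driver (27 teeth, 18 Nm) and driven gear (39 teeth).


Given: N1 = 27, N2 = 39, T1 = 18 Nm
Using T2/T1 = N2/N1
T2 = T1 * N2 / N1
T2 = 18 * 39 / 27
T2 = 702 / 27
T2 = 26 Nm

26 Nm


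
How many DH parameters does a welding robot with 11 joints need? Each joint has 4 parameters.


Given: 11 joints, 4 DH parameters per joint (d, theta, a, alpha)
Total DH parameters = number_of_joints * 4
Total = 11 * 4
Total = 44

44


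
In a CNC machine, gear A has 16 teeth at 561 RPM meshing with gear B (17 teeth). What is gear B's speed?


Given: N1 = 16 teeth, w1 = 561 RPM, N2 = 17 teeth
Using N1*w1 = N2*w2
w2 = N1*w1 / N2
w2 = 16*561 / 17
w2 = 8976 / 17
w2 = 528 RPM

528 RPM


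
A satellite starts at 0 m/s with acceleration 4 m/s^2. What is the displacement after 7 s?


Given: v0 = 0 m/s, a = 4 m/s^2, t = 7 s
Using s = v0*t + (1/2)*a*t^2
s = 0*7 + (1/2)*4*7^2
s = 0 + (1/2)*196
s = 0 + 98
s = 98

98 m


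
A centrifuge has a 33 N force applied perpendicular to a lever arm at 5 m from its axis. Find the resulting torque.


Given: F = 33 N, r = 5 m, angle = 90 deg (perpendicular)
Using tau = F * r * sin(90)
sin(90) = 1
tau = 33 * 5 * 1
tau = 165 Nm

165 Nm


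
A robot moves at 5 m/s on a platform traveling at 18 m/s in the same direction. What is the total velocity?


Given: object velocity = 5 m/s, platform velocity = 18 m/s (same direction)
Using classical velocity addition: v_total = v_object + v_platform
v_total = 5 + 18
v_total = 23 m/s

23 m/s


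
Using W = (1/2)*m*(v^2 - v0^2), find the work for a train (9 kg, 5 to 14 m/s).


Given: m = 9 kg, v0 = 5 m/s, v = 14 m/s
Using W = (1/2)*m*(v^2 - v0^2)
v^2 = 14^2 = 196
v0^2 = 5^2 = 25
v^2 - v0^2 = 196 - 25 = 171
W = (1/2)*9*171 = 1539/2 J

1539/2 J


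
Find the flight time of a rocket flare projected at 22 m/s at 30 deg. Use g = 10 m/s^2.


Given: v0 = 22 m/s, theta = 30 deg, g = 10 m/s^2
sin(30) = 1/2
Using T = 2*v0*sin(theta) / g
T = 2*22*1/2 / 10
T = 22 / 10
T = 11/5 s

11/5 s


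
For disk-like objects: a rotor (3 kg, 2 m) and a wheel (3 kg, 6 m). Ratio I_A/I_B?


Given: M1=3 kg, R1=2 m, M2=3 kg, R2=6 m
For a disk: I = (1/2)*M*R^2, so I_A/I_B = (M1*R1^2)/(M2*R2^2)
M1*R1^2 = 3*4 = 12
M2*R2^2 = 3*36 = 108
I_A/I_B = 12/108 = 1/9

1/9


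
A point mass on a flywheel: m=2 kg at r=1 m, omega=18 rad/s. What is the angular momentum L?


Given: m = 2 kg, r = 1 m, omega = 18 rad/s
For a point mass: I = m*r^2
I = 2*1^2 = 2*1 = 2
L = I*omega = 2*18
L = 36 kg*m^2/s

36 kg*m^2/s


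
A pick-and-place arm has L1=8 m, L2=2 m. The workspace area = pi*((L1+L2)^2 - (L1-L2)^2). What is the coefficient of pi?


Given: L1 = 8, L2 = 2
(L1+L2)^2 = (10)^2 = 100
(L1-L2)^2 = (6)^2 = 36
Difference = 100 - 36 = 64
This equals 4*L1*L2 = 4*8*2 = 64
Workspace area = 64*pi

64


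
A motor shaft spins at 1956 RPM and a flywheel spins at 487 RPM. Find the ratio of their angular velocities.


Given: RPM_A = 1956, RPM_B = 487
omega = 2*pi*RPM/60, so omega_A/omega_B = RPM_A / RPM_B
omega_A/omega_B = 1956 / 487
omega_A/omega_B = 1956/487

1956/487


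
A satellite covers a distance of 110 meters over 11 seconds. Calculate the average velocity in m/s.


Given: distance d = 110 m, time t = 11 s
Using v = d / t
v = 110 / 11
v = 10 m/s

10 m/s


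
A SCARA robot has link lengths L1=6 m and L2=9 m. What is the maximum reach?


Given: L1 = 6 m, L2 = 9 m
For a 2-link planar arm, max reach = L1 + L2 (fully extended)
Max reach = 6 + 9
Max reach = 15 m

15 m


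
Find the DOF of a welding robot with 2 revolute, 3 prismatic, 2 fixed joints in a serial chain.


Given: serial robot with 2 revolute, 3 prismatic, 2 fixed joints
DOF contribution per joint type: revolute=1, prismatic=1, spherical=3, fixed=0
DOF = 2*1 + 3*1 + 2*0
DOF = 5

5


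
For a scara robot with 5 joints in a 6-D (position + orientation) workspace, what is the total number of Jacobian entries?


Given: task space dimension = 6, joints = 5
Jacobian is a 6 x 5 matrix
Total entries = rows * columns
Total = 6 * 5
Total = 30

30


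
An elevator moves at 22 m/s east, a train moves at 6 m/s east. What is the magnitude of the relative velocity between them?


Given: v_A = 22 m/s east, v_B = 6 m/s east
Both move in the same direction; relative speed = |v_A - v_B|
|22 - 6| = |16|
= 16 m/s

16 m/s


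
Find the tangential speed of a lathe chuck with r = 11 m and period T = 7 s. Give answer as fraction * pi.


Given: radius r = 11 m, period T = 7 s
Using v = 2*pi*r / T
v = 2*pi*11 / 7
v = 22*pi / 7
v = 22/7*pi m/s

22/7*pi m/s


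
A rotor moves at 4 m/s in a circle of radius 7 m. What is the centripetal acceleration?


Given: v = 4 m/s, r = 7 m
Using a_c = v^2 / r
a_c = 4^2 / 7
a_c = 16 / 7
a_c = 16/7 m/s^2

16/7 m/s^2


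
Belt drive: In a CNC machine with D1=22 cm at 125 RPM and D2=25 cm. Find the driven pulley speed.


Given: D1 = 22 cm, w1 = 125 RPM, D2 = 25 cm
Using D1*w1 = D2*w2
w2 = D1*w1 / D2
w2 = 22*125 / 25
w2 = 2750 / 25
w2 = 110 RPM

110 RPM


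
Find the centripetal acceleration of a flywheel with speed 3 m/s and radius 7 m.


Given: v = 3 m/s, r = 7 m
Using a_c = v^2 / r
a_c = 3^2 / 7
a_c = 9 / 7
a_c = 9/7 m/s^2

9/7 m/s^2


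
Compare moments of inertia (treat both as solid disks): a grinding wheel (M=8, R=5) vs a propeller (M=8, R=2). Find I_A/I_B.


Given: M1=8 kg, R1=5 m, M2=8 kg, R2=2 m
For a disk: I = (1/2)*M*R^2, so I_A/I_B = (M1*R1^2)/(M2*R2^2)
M1*R1^2 = 8*25 = 200
M2*R2^2 = 8*4 = 32
I_A/I_B = 200/32 = 25/4

25/4


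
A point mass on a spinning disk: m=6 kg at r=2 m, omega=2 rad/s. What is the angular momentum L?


Given: m = 6 kg, r = 2 m, omega = 2 rad/s
For a point mass: I = m*r^2
I = 6*2^2 = 6*4 = 24
L = I*omega = 24*2
L = 48 kg*m^2/s

48 kg*m^2/s


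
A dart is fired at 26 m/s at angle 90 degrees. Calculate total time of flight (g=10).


Given: v0 = 26 m/s, theta = 90 deg, g = 10 m/s^2
sin(90) = 1
Using T = 2*v0*sin(theta) / g
T = 2*26*1 / 10
T = 52 / 10
T = 26/5 s

26/5 s


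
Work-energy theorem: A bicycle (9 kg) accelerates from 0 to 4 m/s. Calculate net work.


Given: m = 9 kg, v0 = 0 m/s, v = 4 m/s
Using W = (1/2)*m*(v^2 - v0^2)
v^2 = 4^2 = 16
v0^2 = 0^2 = 0
v^2 - v0^2 = 16 - 0 = 16
W = (1/2)*9*16 = 72 J

72 J


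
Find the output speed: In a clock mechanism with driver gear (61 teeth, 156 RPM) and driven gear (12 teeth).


Given: N1 = 61 teeth, w1 = 156 RPM, N2 = 12 teeth
Using N1*w1 = N2*w2
w2 = N1*w1 / N2
w2 = 61*156 / 12
w2 = 9516 / 12
w2 = 793 RPM

793 RPM


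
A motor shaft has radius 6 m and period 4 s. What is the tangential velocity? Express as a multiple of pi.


Given: radius r = 6 m, period T = 4 s
Using v = 2*pi*r / T
v = 2*pi*6 / 4
v = 12*pi / 4
v = 3*pi m/s

3*pi m/s


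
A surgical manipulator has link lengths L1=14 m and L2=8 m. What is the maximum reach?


Given: L1 = 14 m, L2 = 8 m
For a 2-link planar arm, max reach = L1 + L2 (fully extended)
Max reach = 14 + 8
Max reach = 22 m

22 m


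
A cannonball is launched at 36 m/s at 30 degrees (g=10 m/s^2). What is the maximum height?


Given: v0 = 36 m/s, theta = 30 deg, g = 10 m/s^2
sin^2(30) = 1/4
Using H = v0^2 * sin^2(theta) / (2*g)
H = 36^2 * 1/4 / (2*10)
H = 1296 * 1/4 / 20
H = 324 / 20
H = 81/5 m

81/5 m


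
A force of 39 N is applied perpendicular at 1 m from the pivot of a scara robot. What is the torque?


Given: F = 39 N, r = 1 m, angle = 90 deg (perpendicular)
Using tau = F * r * sin(90)
sin(90) = 1
tau = 39 * 1 * 1
tau = 39 Nm

39 Nm


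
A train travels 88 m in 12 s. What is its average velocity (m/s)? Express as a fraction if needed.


Given: distance d = 88 m, time t = 12 s
Using v = d / t
v = 88 / 12
v = 22/3 m/s

22/3 m/s


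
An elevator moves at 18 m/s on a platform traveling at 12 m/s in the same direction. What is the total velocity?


Given: object velocity = 18 m/s, platform velocity = 12 m/s (same direction)
Using classical velocity addition: v_total = v_object + v_platform
v_total = 18 + 12
v_total = 30 m/s

30 m/s


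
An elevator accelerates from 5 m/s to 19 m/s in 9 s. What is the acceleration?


Given: initial velocity v0 = 5 m/s, final velocity v = 19 m/s, time t = 9 s
Using a = (v - v0) / t
a = (19 - 5) / 9
a = 14 / 9
a = 14/9 m/s^2

14/9 m/s^2


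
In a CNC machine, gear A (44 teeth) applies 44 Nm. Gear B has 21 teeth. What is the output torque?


Given: N1 = 44, N2 = 21, T1 = 44 Nm
Using T2/T1 = N2/N1
T2 = T1 * N2 / N1
T2 = 44 * 21 / 44
T2 = 924 / 44
T2 = 21 Nm

21 Nm


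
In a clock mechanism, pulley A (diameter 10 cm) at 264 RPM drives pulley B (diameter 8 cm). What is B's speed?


Given: D1 = 10 cm, w1 = 264 RPM, D2 = 8 cm
Using D1*w1 = D2*w2
w2 = D1*w1 / D2
w2 = 10*264 / 8
w2 = 2640 / 8
w2 = 330 RPM

330 RPM


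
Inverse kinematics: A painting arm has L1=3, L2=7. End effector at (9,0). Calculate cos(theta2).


Given: L1 = 3, L2 = 7, target (x, y) = (9, 0)
Using cos(theta2) = (x^2 + y^2 - L1^2 - L2^2) / (2*L1*L2)
x^2 + y^2 = 9^2 + 0 = 81
L1^2 + L2^2 = 9 + 49 = 58
Numerator = 81 - 58 = 23
Denominator = 2*3*7 = 42
cos(theta2) = 23/42 = 23/42

23/42


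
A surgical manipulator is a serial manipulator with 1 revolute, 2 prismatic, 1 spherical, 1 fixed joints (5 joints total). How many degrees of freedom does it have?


Given: serial robot with 1 revolute, 2 prismatic, 1 spherical, 1 fixed joints
DOF contribution per joint type: revolute=1, prismatic=1, spherical=3, fixed=0
DOF = 1*1 + 2*1 + 1*3 + 1*0
DOF = 6

6


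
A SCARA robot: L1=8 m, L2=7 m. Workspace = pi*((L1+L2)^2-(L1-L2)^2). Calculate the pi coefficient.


Given: L1 = 8, L2 = 7
(L1+L2)^2 = (15)^2 = 225
(L1-L2)^2 = (1)^2 = 1
Difference = 225 - 1 = 224
This equals 4*L1*L2 = 4*8*7 = 224
Workspace area = 224*pi

224


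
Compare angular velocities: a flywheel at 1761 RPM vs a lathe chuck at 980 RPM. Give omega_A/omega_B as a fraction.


Given: RPM_A = 1761, RPM_B = 980
omega = 2*pi*RPM/60, so omega_A/omega_B = RPM_A / RPM_B
omega_A/omega_B = 1761 / 980
omega_A/omega_B = 1761/980

1761/980


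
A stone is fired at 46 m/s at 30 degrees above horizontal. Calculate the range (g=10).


Given: v0 = 46 m/s, theta = 30 deg, g = 10 m/s^2
sin(2*30) = sin(60) = sqrt(3)/2
Using R = v0^2 * sin(2*theta) / g
R = 46^2 * (sqrt(3)/2) / 10
R = 2116 * sqrt(3) / 20
R = 529/5*sqrt(3) m

529/5*sqrt(3) m


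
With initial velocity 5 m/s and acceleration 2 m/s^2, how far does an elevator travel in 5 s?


Given: v0 = 5 m/s, a = 2 m/s^2, t = 5 s
Using s = v0*t + (1/2)*a*t^2
s = 5*5 + (1/2)*2*5^2
s = 25 + (1/2)*50
s = 25 + 25
s = 50

50 m


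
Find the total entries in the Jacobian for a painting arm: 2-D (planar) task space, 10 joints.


Given: task space dimension = 2, joints = 10
Jacobian is a 2 x 10 matrix
Total entries = rows * columns
Total = 2 * 10
Total = 20

20


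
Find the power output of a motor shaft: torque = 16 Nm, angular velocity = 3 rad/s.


Given: tau = 16 Nm, omega = 3 rad/s
Using P = tau * omega
P = 16 * 3
P = 48 W

48 W


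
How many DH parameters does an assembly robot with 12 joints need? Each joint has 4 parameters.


Given: 12 joints, 4 DH parameters per joint (d, theta, a, alpha)
Total DH parameters = number_of_joints * 4
Total = 12 * 4
Total = 48

48


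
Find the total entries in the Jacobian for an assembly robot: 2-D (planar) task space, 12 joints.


Given: task space dimension = 2, joints = 12
Jacobian is a 2 x 12 matrix
Total entries = rows * columns
Total = 2 * 12
Total = 24

24


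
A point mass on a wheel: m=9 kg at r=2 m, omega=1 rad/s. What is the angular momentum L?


Given: m = 9 kg, r = 2 m, omega = 1 rad/s
For a point mass: I = m*r^2
I = 9*2^2 = 9*4 = 36
L = I*omega = 36*1
L = 36 kg*m^2/s

36 kg*m^2/s


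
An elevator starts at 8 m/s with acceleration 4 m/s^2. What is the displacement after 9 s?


Given: v0 = 8 m/s, a = 4 m/s^2, t = 9 s
Using s = v0*t + (1/2)*a*t^2
s = 8*9 + (1/2)*4*9^2
s = 72 + (1/2)*324
s = 72 + 162
s = 234

234 m


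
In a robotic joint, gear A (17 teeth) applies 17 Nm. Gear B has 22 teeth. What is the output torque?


Given: N1 = 17, N2 = 22, T1 = 17 Nm
Using T2/T1 = N2/N1
T2 = T1 * N2 / N1
T2 = 17 * 22 / 17
T2 = 374 / 17
T2 = 22 Nm

22 Nm


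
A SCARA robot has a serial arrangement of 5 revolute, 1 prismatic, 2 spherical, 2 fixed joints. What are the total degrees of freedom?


Given: serial robot with 5 revolute, 1 prismatic, 2 spherical, 2 fixed joints
DOF contribution per joint type: revolute=1, prismatic=1, spherical=3, fixed=0
DOF = 5*1 + 1*1 + 2*3 + 2*0
DOF = 12

12


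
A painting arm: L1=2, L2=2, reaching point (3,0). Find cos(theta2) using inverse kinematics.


Given: L1 = 2, L2 = 2, target (x, y) = (3, 0)
Using cos(theta2) = (x^2 + y^2 - L1^2 - L2^2) / (2*L1*L2)
x^2 + y^2 = 3^2 + 0 = 9
L1^2 + L2^2 = 4 + 4 = 8
Numerator = 9 - 8 = 1
Denominator = 2*2*2 = 8
cos(theta2) = 1/8 = 1/8

1/8


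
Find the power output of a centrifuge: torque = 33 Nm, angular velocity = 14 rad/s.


Given: tau = 33 Nm, omega = 14 rad/s
Using P = tau * omega
P = 33 * 14
P = 462 W

462 W


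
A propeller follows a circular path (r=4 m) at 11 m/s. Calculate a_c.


Given: v = 11 m/s, r = 4 m
Using a_c = v^2 / r
a_c = 11^2 / 4
a_c = 121 / 4
a_c = 121/4 m/s^2

121/4 m/s^2


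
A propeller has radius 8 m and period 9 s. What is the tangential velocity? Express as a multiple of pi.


Given: radius r = 8 m, period T = 9 s
Using v = 2*pi*r / T
v = 2*pi*8 / 9
v = 16*pi / 9
v = 16/9*pi m/s

16/9*pi m/s


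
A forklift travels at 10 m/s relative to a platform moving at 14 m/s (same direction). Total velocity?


Given: object velocity = 10 m/s, platform velocity = 14 m/s (same direction)
Using classical velocity addition: v_total = v_object + v_platform
v_total = 10 + 14
v_total = 24 m/s

24 m/s


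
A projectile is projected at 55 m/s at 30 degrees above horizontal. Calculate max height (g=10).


Given: v0 = 55 m/s, theta = 30 deg, g = 10 m/s^2
sin^2(30) = 1/4
Using H = v0^2 * sin^2(theta) / (2*g)
H = 55^2 * 1/4 / (2*10)
H = 3025 * 1/4 / 20
H = 3025/4 / 20
H = 605/16 m

605/16 m


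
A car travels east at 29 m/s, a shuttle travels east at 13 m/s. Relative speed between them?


Given: v_A = 29 m/s east, v_B = 13 m/s east
Both move in the same direction; relative speed = |v_A - v_B|
|29 - 13| = |16|
= 16 m/s

16 m/s


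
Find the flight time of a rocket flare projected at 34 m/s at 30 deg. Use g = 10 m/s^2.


Given: v0 = 34 m/s, theta = 30 deg, g = 10 m/s^2
sin(30) = 1/2
Using T = 2*v0*sin(theta) / g
T = 2*34*1/2 / 10
T = 34 / 10
T = 17/5 s

17/5 s


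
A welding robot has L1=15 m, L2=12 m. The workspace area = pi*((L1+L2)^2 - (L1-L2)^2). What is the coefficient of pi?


Given: L1 = 15, L2 = 12
(L1+L2)^2 = (27)^2 = 729
(L1-L2)^2 = (3)^2 = 9
Difference = 729 - 9 = 720
This equals 4*L1*L2 = 4*15*12 = 720
Workspace area = 720*pi

720


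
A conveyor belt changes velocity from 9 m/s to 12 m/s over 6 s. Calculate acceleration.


Given: initial velocity v0 = 9 m/s, final velocity v = 12 m/s, time t = 6 s
Using a = (v - v0) / t
a = (12 - 9) / 6
a = 3 / 6
a = 1/2 m/s^2

1/2 m/s^2


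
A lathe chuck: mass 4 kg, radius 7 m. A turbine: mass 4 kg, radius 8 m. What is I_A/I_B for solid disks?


Given: M1=4 kg, R1=7 m, M2=4 kg, R2=8 m
For a disk: I = (1/2)*M*R^2, so I_A/I_B = (M1*R1^2)/(M2*R2^2)
M1*R1^2 = 4*49 = 196
M2*R2^2 = 4*64 = 256
I_A/I_B = 196/256 = 49/64

49/64


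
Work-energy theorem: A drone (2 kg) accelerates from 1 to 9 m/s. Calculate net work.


Given: m = 2 kg, v0 = 1 m/s, v = 9 m/s
Using W = (1/2)*m*(v^2 - v0^2)
v^2 = 9^2 = 81
v0^2 = 1^2 = 1
v^2 - v0^2 = 81 - 1 = 80
W = (1/2)*2*80 = 80 J

80 J


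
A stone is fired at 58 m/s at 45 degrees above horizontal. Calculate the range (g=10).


Given: v0 = 58 m/s, theta = 45 deg, g = 10 m/s^2
sin(2*45) = sin(90) = 1
Using R = v0^2 * sin(2*theta) / g
R = 58^2 * 1 / 10
R = 3364 / 10
R = 1682/5 m

1682/5 m


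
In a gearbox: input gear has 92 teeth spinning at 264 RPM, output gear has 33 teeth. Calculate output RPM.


Given: N1 = 92 teeth, w1 = 264 RPM, N2 = 33 teeth
Using N1*w1 = N2*w2
w2 = N1*w1 / N2
w2 = 92*264 / 33
w2 = 24288 / 33
w2 = 736 RPM

736 RPM


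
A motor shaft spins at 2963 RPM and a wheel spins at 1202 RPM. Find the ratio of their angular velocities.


Given: RPM_A = 2963, RPM_B = 1202
omega = 2*pi*RPM/60, so omega_A/omega_B = RPM_A / RPM_B
omega_A/omega_B = 2963 / 1202
omega_A/omega_B = 2963/1202

2963/1202


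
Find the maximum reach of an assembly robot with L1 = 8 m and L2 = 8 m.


Given: L1 = 8 m, L2 = 8 m
For a 2-link planar arm, max reach = L1 + L2 (fully extended)
Max reach = 8 + 8
Max reach = 16 m

16 m


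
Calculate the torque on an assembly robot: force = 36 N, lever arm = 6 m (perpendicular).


Given: F = 36 N, r = 6 m, angle = 90 deg (perpendicular)
Using tau = F * r * sin(90)
sin(90) = 1
tau = 36 * 6 * 1
tau = 216 Nm

216 Nm


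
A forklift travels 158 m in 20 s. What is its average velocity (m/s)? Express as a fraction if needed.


Given: distance d = 158 m, time t = 20 s
Using v = d / t
v = 158 / 20
v = 79/10 m/s

79/10 m/s


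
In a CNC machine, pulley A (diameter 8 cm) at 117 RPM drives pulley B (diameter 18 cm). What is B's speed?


Given: D1 = 8 cm, w1 = 117 RPM, D2 = 18 cm
Using D1*w1 = D2*w2
w2 = D1*w1 / D2
w2 = 8*117 / 18
w2 = 936 / 18
w2 = 52 RPM

52 RPM


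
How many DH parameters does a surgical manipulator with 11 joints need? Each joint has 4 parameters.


Given: 11 joints, 4 DH parameters per joint (d, theta, a, alpha)
Total DH parameters = number_of_joints * 4
Total = 11 * 4
Total = 44

44


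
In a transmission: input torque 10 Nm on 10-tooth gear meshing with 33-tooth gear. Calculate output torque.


Given: N1 = 10, N2 = 33, T1 = 10 Nm
Using T2/T1 = N2/N1
T2 = T1 * N2 / N1
T2 = 10 * 33 / 10
T2 = 330 / 10
T2 = 33 Nm

33 Nm


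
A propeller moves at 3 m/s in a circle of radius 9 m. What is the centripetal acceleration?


Given: v = 3 m/s, r = 9 m
Using a_c = v^2 / r
a_c = 3^2 / 9
a_c = 9 / 9
a_c = 1 m/s^2

1 m/s^2


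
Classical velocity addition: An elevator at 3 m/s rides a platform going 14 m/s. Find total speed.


Given: object velocity = 3 m/s, platform velocity = 14 m/s (same direction)
Using classical velocity addition: v_total = v_object + v_platform
v_total = 3 + 14
v_total = 17 m/s

17 m/s


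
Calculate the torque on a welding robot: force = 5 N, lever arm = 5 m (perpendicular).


Given: F = 5 N, r = 5 m, angle = 90 deg (perpendicular)
Using tau = F * r * sin(90)
sin(90) = 1
tau = 5 * 5 * 1
tau = 25 Nm

25 Nm


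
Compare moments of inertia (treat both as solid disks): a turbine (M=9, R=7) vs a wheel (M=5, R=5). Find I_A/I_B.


Given: M1=9 kg, R1=7 m, M2=5 kg, R2=5 m
For a disk: I = (1/2)*M*R^2, so I_A/I_B = (M1*R1^2)/(M2*R2^2)
M1*R1^2 = 9*49 = 441
M2*R2^2 = 5*25 = 125
I_A/I_B = 441/125 = 441/125

441/125


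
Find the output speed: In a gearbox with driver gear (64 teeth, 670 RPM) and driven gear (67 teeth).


Given: N1 = 64 teeth, w1 = 670 RPM, N2 = 67 teeth
Using N1*w1 = N2*w2
w2 = N1*w1 / N2
w2 = 64*670 / 67
w2 = 42880 / 67
w2 = 640 RPM

640 RPM


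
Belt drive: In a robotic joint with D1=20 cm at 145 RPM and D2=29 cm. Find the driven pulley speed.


Given: D1 = 20 cm, w1 = 145 RPM, D2 = 29 cm
Using D1*w1 = D2*w2
w2 = D1*w1 / D2
w2 = 20*145 / 29
w2 = 2900 / 29
w2 = 100 RPM

100 RPM


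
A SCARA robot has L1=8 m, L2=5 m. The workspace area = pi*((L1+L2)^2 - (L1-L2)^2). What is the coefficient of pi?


Given: L1 = 8, L2 = 5
(L1+L2)^2 = (13)^2 = 169
(L1-L2)^2 = (3)^2 = 9
Difference = 169 - 9 = 160
This equals 4*L1*L2 = 4*8*5 = 160
Workspace area = 160*pi

160


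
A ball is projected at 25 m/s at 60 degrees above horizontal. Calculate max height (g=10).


Given: v0 = 25 m/s, theta = 60 deg, g = 10 m/s^2
sin^2(60) = 3/4
Using H = v0^2 * sin^2(theta) / (2*g)
H = 25^2 * 3/4 / (2*10)
H = 625 * 3/4 / 20
H = 1875/4 / 20
H = 375/16 m

375/16 m


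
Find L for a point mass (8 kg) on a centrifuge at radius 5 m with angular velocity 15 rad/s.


Given: m = 8 kg, r = 5 m, omega = 15 rad/s
For a point mass: I = m*r^2
I = 8*5^2 = 8*25 = 200
L = I*omega = 200*15
L = 3000 kg*m^2/s

3000 kg*m^2/s


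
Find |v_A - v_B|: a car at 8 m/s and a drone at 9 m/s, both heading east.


Given: v_A = 8 m/s east, v_B = 9 m/s east
Both move in the same direction; relative speed = |v_A - v_B|
|8 - 9| = |-1|
= 1 m/s

1 m/s


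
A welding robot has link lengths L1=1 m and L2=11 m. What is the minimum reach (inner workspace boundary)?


Given: L1 = 1 m, L2 = 11 m
For a 2-link planar arm, min reach = |L1 - L2| (second link folded back)
Min reach = |1 - 11|
Min reach = 10 m

10 m


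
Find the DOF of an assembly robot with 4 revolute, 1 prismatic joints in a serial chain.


Given: serial robot with 4 revolute, 1 prismatic joints
DOF contribution per joint type: revolute=1, prismatic=1, spherical=3, fixed=0
DOF = 4*1 + 1*1
DOF = 5

5


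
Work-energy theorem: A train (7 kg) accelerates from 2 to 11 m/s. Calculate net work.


Given: m = 7 kg, v0 = 2 m/s, v = 11 m/s
Using W = (1/2)*m*(v^2 - v0^2)
v^2 = 11^2 = 121
v0^2 = 2^2 = 4
v^2 - v0^2 = 121 - 4 = 117
W = (1/2)*7*117 = 819/2 J

819/2 J


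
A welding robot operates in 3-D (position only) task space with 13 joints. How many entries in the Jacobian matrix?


Given: task space dimension = 3, joints = 13
Jacobian is a 3 x 13 matrix
Total entries = rows * columns
Total = 3 * 13
Total = 39

39


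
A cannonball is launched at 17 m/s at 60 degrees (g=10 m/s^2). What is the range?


Given: v0 = 17 m/s, theta = 60 deg, g = 10 m/s^2
sin(2*60) = sin(120) = sqrt(3)/2
Using R = v0^2 * sin(2*theta) / g
R = 17^2 * (sqrt(3)/2) / 10
R = 289 * sqrt(3) / 20
R = 289/20*sqrt(3) m

289/20*sqrt(3) m


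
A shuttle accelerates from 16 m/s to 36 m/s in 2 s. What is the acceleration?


Given: initial velocity v0 = 16 m/s, final velocity v = 36 m/s, time t = 2 s
Using a = (v - v0) / t
a = (36 - 16) / 2
a = 20 / 2
a = 10 m/s^2

10 m/s^2


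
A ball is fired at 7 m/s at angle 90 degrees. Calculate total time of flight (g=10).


Given: v0 = 7 m/s, theta = 90 deg, g = 10 m/s^2
sin(90) = 1
Using T = 2*v0*sin(theta) / g
T = 2*7*1 / 10
T = 14 / 10
T = 7/5 s

7/5 s


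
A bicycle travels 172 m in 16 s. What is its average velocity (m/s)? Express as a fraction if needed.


Given: distance d = 172 m, time t = 16 s
Using v = d / t
v = 172 / 16
v = 43/4 m/s

43/4 m/s


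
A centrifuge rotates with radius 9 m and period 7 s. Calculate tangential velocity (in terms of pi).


Given: radius r = 9 m, period T = 7 s
Using v = 2*pi*r / T
v = 2*pi*9 / 7
v = 18*pi / 7
v = 18/7*pi m/s

18/7*pi m/s


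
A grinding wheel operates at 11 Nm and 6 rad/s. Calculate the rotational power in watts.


Given: tau = 11 Nm, omega = 6 rad/s
Using P = tau * omega
P = 11 * 6
P = 66 W

66 W


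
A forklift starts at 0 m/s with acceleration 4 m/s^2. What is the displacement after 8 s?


Given: v0 = 0 m/s, a = 4 m/s^2, t = 8 s
Using s = v0*t + (1/2)*a*t^2
s = 0*8 + (1/2)*4*8^2
s = 0 + (1/2)*256
s = 0 + 128
s = 128

128 m


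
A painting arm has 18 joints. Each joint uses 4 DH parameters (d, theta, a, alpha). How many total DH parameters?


Given: 18 joints, 4 DH parameters per joint (d, theta, a, alpha)
Total DH parameters = number_of_joints * 4
Total = 18 * 4
Total = 72

72


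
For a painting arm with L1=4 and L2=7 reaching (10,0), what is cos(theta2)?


Given: L1 = 4, L2 = 7, target (x, y) = (10, 0)
Using cos(theta2) = (x^2 + y^2 - L1^2 - L2^2) / (2*L1*L2)
x^2 + y^2 = 10^2 + 0 = 100
L1^2 + L2^2 = 16 + 49 = 65
Numerator = 100 - 65 = 35
Denominator = 2*4*7 = 56
cos(theta2) = 35/56 = 5/8

5/8


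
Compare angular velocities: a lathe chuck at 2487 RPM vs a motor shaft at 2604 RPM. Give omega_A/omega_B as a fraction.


Given: RPM_A = 2487, RPM_B = 2604
omega = 2*pi*RPM/60, so omega_A/omega_B = RPM_A / RPM_B
omega_A/omega_B = 2487 / 2604
omega_A/omega_B = 829/868

829/868


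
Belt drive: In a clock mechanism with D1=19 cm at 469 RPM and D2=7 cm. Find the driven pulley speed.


Given: D1 = 19 cm, w1 = 469 RPM, D2 = 7 cm
Using D1*w1 = D2*w2
w2 = D1*w1 / D2
w2 = 19*469 / 7
w2 = 8911 / 7
w2 = 1273 RPM

1273 RPM


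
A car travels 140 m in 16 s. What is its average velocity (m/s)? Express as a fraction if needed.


Given: distance d = 140 m, time t = 16 s
Using v = d / t
v = 140 / 16
v = 35/4 m/s

35/4 m/s


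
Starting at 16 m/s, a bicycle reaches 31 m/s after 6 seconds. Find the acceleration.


Given: initial velocity v0 = 16 m/s, final velocity v = 31 m/s, time t = 6 s
Using a = (v - v0) / t
a = (31 - 16) / 6
a = 15 / 6
a = 5/2 m/s^2

5/2 m/s^2


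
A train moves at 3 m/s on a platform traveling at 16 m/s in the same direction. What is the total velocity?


Given: object velocity = 3 m/s, platform velocity = 16 m/s (same direction)
Using classical velocity addition: v_total = v_object + v_platform
v_total = 3 + 16
v_total = 19 m/s

19 m/s


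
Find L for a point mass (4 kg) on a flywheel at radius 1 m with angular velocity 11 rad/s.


Given: m = 4 kg, r = 1 m, omega = 11 rad/s
For a point mass: I = m*r^2
I = 4*1^2 = 4*1 = 4
L = I*omega = 4*11
L = 44 kg*m^2/s

44 kg*m^2/s


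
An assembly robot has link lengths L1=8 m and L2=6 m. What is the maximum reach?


Given: L1 = 8 m, L2 = 6 m
For a 2-link planar arm, max reach = L1 + L2 (fully extended)
Max reach = 8 + 6
Max reach = 14 m

14 m


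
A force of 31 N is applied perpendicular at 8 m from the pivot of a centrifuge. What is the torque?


Given: F = 31 N, r = 8 m, angle = 90 deg (perpendicular)
Using tau = F * r * sin(90)
sin(90) = 1
tau = 31 * 8 * 1
tau = 248 Nm

248 Nm


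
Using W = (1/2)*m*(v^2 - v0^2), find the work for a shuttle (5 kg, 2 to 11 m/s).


Given: m = 5 kg, v0 = 2 m/s, v = 11 m/s
Using W = (1/2)*m*(v^2 - v0^2)
v^2 = 11^2 = 121
v0^2 = 2^2 = 4
v^2 - v0^2 = 121 - 4 = 117
W = (1/2)*5*117 = 585/2 J

585/2 J


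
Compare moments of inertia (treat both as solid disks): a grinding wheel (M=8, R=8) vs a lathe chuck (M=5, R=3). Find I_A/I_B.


Given: M1=8 kg, R1=8 m, M2=5 kg, R2=3 m
For a disk: I = (1/2)*M*R^2, so I_A/I_B = (M1*R1^2)/(M2*R2^2)
M1*R1^2 = 8*64 = 512
M2*R2^2 = 5*9 = 45
I_A/I_B = 512/45 = 512/45

512/45


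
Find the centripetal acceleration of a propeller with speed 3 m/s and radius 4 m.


Given: v = 3 m/s, r = 4 m
Using a_c = v^2 / r
a_c = 3^2 / 4
a_c = 9 / 4
a_c = 9/4 m/s^2

9/4 m/s^2


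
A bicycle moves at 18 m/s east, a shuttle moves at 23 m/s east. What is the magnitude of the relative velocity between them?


Given: v_A = 18 m/s east, v_B = 23 m/s east
Both move in the same direction; relative speed = |v_A - v_B|
|18 - 23| = |-5|
= 5 m/s

5 m/s


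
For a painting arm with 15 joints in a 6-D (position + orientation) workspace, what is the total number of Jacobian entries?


Given: task space dimension = 6, joints = 15
Jacobian is a 6 x 15 matrix
Total entries = rows * columns
Total = 6 * 15
Total = 90

90


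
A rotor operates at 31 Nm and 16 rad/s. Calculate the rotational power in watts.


Given: tau = 31 Nm, omega = 16 rad/s
Using P = tau * omega
P = 31 * 16
P = 496 W

496 W


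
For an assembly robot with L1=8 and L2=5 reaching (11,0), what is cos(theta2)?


Given: L1 = 8, L2 = 5, target (x, y) = (11, 0)
Using cos(theta2) = (x^2 + y^2 - L1^2 - L2^2) / (2*L1*L2)
x^2 + y^2 = 11^2 + 0 = 121
L1^2 + L2^2 = 64 + 25 = 89
Numerator = 121 - 89 = 32
Denominator = 2*8*5 = 80
cos(theta2) = 32/80 = 2/5

2/5


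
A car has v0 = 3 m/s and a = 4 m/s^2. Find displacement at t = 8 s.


Given: v0 = 3 m/s, a = 4 m/s^2, t = 8 s
Using s = v0*t + (1/2)*a*t^2
s = 3*8 + (1/2)*4*8^2
s = 24 + (1/2)*256
s = 24 + 128
s = 152

152 m


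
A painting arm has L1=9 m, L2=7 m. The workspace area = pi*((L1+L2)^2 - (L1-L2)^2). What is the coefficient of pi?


Given: L1 = 9, L2 = 7
(L1+L2)^2 = (16)^2 = 256
(L1-L2)^2 = (2)^2 = 4
Difference = 256 - 4 = 252
This equals 4*L1*L2 = 4*9*7 = 252
Workspace area = 252*pi

252


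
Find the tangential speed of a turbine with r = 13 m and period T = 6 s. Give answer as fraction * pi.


Given: radius r = 13 m, period T = 6 s
Using v = 2*pi*r / T
v = 2*pi*13 / 6
v = 26*pi / 6
v = 13/3*pi m/s

13/3*pi m/s


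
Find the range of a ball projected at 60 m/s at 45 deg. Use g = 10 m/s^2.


Given: v0 = 60 m/s, theta = 45 deg, g = 10 m/s^2
sin(2*45) = sin(90) = 1
Using R = v0^2 * sin(2*theta) / g
R = 60^2 * 1 / 10
R = 3600 / 10
R = 360 m

360 m


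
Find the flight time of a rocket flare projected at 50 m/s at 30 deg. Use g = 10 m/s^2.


Given: v0 = 50 m/s, theta = 30 deg, g = 10 m/s^2
sin(30) = 1/2
Using T = 2*v0*sin(theta) / g
T = 2*50*1/2 / 10
T = 50 / 10
T = 5 s

5 s


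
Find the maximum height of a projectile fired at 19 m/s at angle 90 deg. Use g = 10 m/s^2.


Given: v0 = 19 m/s, theta = 90 deg, g = 10 m/s^2
sin^2(90) = 1
Using H = v0^2 * sin^2(theta) / (2*g)
H = 19^2 * 1 / (2*10)
H = 361 * 1 / 20
H = 361 / 20
H = 361/20 m

361/20 m


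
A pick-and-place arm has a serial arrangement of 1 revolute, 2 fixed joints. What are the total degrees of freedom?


Given: serial robot with 1 revolute, 2 fixed joints
DOF contribution per joint type: revolute=1, prismatic=1, spherical=3, fixed=0
DOF = 1*1 + 2*0
DOF = 1

1


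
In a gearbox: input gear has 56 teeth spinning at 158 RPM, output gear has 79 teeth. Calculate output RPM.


Given: N1 = 56 teeth, w1 = 158 RPM, N2 = 79 teeth
Using N1*w1 = N2*w2
w2 = N1*w1 / N2
w2 = 56*158 / 79
w2 = 8848 / 79
w2 = 112 RPM

112 RPM


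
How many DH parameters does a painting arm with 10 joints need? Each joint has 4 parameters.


Given: 10 joints, 4 DH parameters per joint (d, theta, a, alpha)
Total DH parameters = number_of_joints * 4
Total = 10 * 4
Total = 40

40


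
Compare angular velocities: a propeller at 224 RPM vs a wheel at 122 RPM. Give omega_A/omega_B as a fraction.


Given: RPM_A = 224, RPM_B = 122
omega = 2*pi*RPM/60, so omega_A/omega_B = RPM_A / RPM_B
omega_A/omega_B = 224 / 122
omega_A/omega_B = 112/61

112/61


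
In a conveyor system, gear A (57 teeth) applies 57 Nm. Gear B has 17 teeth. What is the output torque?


Given: N1 = 57, N2 = 17, T1 = 57 Nm
Using T2/T1 = N2/N1
T2 = T1 * N2 / N1
T2 = 57 * 17 / 57
T2 = 969 / 57
T2 = 17 Nm

17 Nm


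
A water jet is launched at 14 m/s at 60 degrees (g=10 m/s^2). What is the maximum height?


Given: v0 = 14 m/s, theta = 60 deg, g = 10 m/s^2
sin^2(60) = 3/4
Using H = v0^2 * sin^2(theta) / (2*g)
H = 14^2 * 3/4 / (2*10)
H = 196 * 3/4 / 20
H = 147 / 20
H = 147/20 m

147/20 m


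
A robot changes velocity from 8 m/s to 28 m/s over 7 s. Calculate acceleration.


Given: initial velocity v0 = 8 m/s, final velocity v = 28 m/s, time t = 7 s
Using a = (v - v0) / t
a = (28 - 8) / 7
a = 20 / 7
a = 20/7 m/s^2

20/7 m/s^2


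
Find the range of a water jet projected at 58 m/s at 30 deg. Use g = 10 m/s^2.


Given: v0 = 58 m/s, theta = 30 deg, g = 10 m/s^2
sin(2*30) = sin(60) = sqrt(3)/2
Using R = v0^2 * sin(2*theta) / g
R = 58^2 * (sqrt(3)/2) / 10
R = 3364 * sqrt(3) / 20
R = 841/5*sqrt(3) m

841/5*sqrt(3) m


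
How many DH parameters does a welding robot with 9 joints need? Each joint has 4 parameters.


Given: 9 joints, 4 DH parameters per joint (d, theta, a, alpha)
Total DH parameters = number_of_joints * 4
Total = 9 * 4
Total = 36

36


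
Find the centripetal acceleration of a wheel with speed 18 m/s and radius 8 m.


Given: v = 18 m/s, r = 8 m
Using a_c = v^2 / r
a_c = 18^2 / 8
a_c = 324 / 8
a_c = 81/2 m/s^2

81/2 m/s^2
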